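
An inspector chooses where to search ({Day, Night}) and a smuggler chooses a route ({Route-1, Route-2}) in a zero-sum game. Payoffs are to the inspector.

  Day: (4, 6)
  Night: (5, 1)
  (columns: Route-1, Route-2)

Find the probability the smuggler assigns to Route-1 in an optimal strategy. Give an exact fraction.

5/6

Row minima: Day → 4, Night → 1; maximin = 4.
Column maxima: Route-1 → 5, Route-2 → 6; minimax = 5.
4 ≠ 5, so there is no saddle point; optimal play is mixed.
Let the inspector play Day with probability p. Expected payoff against Route-1: 4p + 5(1−p) = −p + 5; against Route-2: 6p + 1(1−p) = 5p + 1.
Setting these equal: −p + 5 = 5p + 1 ⇒ −6p = -4 ⇒ p = 2/3, and the value is (-1)·(2/3) + 5 = 13/3.
For the smuggler: with q = P(Route-1), equating Day's and Night's payoffs gives −2q + 6 = 4q + 1 ⇒ q = 5/6.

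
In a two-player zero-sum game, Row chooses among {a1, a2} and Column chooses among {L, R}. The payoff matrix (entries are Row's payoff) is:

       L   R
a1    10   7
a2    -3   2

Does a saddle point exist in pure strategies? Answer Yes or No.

Row minima: a1 → 7, a2 → -3; maximin = 7.
Column maxima: L → 10, R → 7; minimax = 7.
maximin = minimax = 7, so a saddle point exists.

Yes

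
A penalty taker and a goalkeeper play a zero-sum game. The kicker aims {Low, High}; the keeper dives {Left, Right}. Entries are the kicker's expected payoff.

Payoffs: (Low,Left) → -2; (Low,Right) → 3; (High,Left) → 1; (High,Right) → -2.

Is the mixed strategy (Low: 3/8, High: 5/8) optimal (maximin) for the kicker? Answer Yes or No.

Yes

Against Left this mix gives (3/8)·(-2) + (5/8)·1 = -1/8.
Against Right this mix gives (3/8)·3 + (5/8)·(-2) = -1/8.
All of the keeper's active replies (Left, Right) yield -1/8, and no column does worse for the kicker. The mix makes the keeper indifferent and guarantees -1/8, so it is optimal.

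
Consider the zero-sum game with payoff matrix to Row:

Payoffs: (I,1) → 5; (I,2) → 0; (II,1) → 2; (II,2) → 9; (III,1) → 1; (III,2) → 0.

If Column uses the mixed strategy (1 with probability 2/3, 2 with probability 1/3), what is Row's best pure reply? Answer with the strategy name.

II

Expected payoff of I: (2/3)·5 + (1/3)·0 = 10/3.
Expected payoff of II: (2/3)·2 + (1/3)·9 = 13/3.
Expected payoff of III: (2/3)·1 + (1/3)·0 = 2/3.
The largest is 13/3, so Row's best response is II.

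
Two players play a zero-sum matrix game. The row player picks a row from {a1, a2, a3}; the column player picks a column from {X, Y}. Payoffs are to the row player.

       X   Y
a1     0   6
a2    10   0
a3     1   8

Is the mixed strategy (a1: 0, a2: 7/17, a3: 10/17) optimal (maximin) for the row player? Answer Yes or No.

Yes

Against X this mix gives (7/17)·10 + (10/17)·1 = 80/17.
Against Y this mix gives (7/17)·0 + (10/17)·8 = 80/17.
All of the column player's active replies (X, Y) yield 80/17, and no column does worse for the row player. The mix makes the column player indifferent and guarantees 80/17, so it is optimal.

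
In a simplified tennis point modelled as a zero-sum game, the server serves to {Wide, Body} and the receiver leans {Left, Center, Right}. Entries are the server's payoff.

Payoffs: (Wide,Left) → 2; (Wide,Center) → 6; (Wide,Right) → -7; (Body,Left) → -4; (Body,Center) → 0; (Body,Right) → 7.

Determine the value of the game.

Row minima: Wide → -7, Body → -4; maximin = -4.
Column maxima: Left → 2, Center → 6, Right → 7; minimax = 2.
-4 ≠ 2, so there is no saddle point; optimal play is mixed.
Center is strictly dominated by Left (it gives the server strictly more in every row), so the receiver never plays it.
On the remaining 2×2 (Wide, Body vs Left, Right):
Let the server play Wide with probability p. Expected payoff against Left: 2p + (-4)(1−p) = 6p − 4; against Right: (-7)p + 7(1−p) = −14p + 7.
Setting these equal: 6p − 4 = −14p + 7 ⇒ 20p = 11 ⇒ p = 11/20, and the value is (6)·(11/20) − 4 = -7/10.
For the receiver: with q = P(Left), equating Wide's and Body's payoffs gives 9q − 7 = −11q + 7 ⇒ q = 7/10.

-7/10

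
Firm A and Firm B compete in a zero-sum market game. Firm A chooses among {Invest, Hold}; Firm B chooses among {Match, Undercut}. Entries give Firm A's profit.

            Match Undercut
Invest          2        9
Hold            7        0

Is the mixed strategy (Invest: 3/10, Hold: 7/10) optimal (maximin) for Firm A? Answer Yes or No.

No

Against Match this mix gives (3/10)·2 + (7/10)·7 = 11/2.
Against Undercut this mix gives (3/10)·9 + (7/10)·0 = 27/10.
Firm B will play Undercut, holding Firm A to 27/10. Shifting weight toward the row that does better against Undercut would raise this floor (the equalizing mix achieves 9/2 against both Undercut and Match), so the proposed strategy is not optimal.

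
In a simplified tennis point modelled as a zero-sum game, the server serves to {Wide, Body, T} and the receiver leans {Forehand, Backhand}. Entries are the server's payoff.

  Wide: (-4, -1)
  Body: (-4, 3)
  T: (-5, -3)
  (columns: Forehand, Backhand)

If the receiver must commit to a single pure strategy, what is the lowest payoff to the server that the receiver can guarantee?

Column maxima: Forehand → -4, Backhand → 3.
The smallest of these is -4.

-4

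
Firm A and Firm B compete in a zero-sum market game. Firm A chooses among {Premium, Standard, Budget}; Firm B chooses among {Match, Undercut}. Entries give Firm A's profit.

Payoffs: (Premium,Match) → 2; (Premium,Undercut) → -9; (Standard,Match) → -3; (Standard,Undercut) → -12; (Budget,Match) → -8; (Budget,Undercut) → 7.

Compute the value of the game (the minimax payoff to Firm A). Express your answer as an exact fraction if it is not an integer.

Row minima: Premium → -9, Standard → -12, Budget → -8; maximin = -8.
Column maxima: Match → 2, Undercut → 7; minimax = 2.
-8 ≠ 2, so there is no saddle point; optimal play is mixed.
Standard is strictly dominated by Premium, so Firm A never plays it.
On the remaining 2×2 (Premium, Budget vs Match, Undercut):
Let Firm A play Premium with probability p. Expected payoff against Match: 2p + (-8)(1−p) = 10p − 8; against Undercut: (-9)p + 7(1−p) = −16p + 7.
Setting these equal: 10p − 8 = −16p + 7 ⇒ 26p = 15 ⇒ p = 15/26, and the value is (10)·(15/26) − 8 = -29/13.
For Firm B: with q = P(Match), equating Premium's and Budget's payoffs gives 11q − 9 = −15q + 7 ⇒ q = 8/13.

-29/13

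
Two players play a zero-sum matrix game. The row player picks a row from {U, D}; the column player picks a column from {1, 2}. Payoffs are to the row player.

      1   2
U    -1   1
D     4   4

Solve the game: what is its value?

4

Row minima: U → -1, D → 4; maximin = 4.
Column maxima: 1 → 4, 2 → 4; minimax = 4.
Since maximin = minimax = 4, there is a saddle point and the value is 4.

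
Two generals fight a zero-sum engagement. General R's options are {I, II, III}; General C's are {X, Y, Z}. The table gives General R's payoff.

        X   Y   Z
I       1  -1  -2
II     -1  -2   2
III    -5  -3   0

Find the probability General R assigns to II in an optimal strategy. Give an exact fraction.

Row minima: I → -2, II → -2, III → -5; maximin = -2.
Column maxima: X → 1, Y → -1, Z → 2; minimax = -1.
-2 ≠ -1, so there is no saddle point; optimal play is mixed.
III is strictly dominated by II, so General R never plays it.
With III eliminated, X is strictly dominated by Y (it gives General R strictly more in every remaining row), so General C never plays it.
On the remaining 2×2 (I, II vs Y, Z):
Let General R play I with probability p. Expected payoff against Y: (-1)p + (-2)(1−p) = p − 2; against Z: (-2)p + 2(1−p) = −4p + 2.
Setting these equal: p − 2 = −4p + 2 ⇒ 5p = 4 ⇒ p = 4/5, and the value is (1)·(4/5) − 2 = -6/5.
For General C: with q = P(Y), equating I's and II's payoffs gives q − 2 = −4q + 2 ⇒ q = 4/5.

1/5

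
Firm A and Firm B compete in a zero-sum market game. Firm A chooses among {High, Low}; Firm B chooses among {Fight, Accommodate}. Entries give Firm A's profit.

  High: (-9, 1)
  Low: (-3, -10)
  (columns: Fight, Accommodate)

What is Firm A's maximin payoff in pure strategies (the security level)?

Row minima: High → -9, Low → -10.
The best of these is -9.

-9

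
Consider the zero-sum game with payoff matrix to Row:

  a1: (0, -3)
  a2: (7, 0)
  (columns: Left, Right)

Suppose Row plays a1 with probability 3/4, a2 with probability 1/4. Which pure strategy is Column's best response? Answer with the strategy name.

Right

If Column plays Left, Row's expected payoff is (3/4)·0 + (1/4)·7 = 7/4.
If Column plays Right, Row's expected payoff is (3/4)·(-3) + (1/4)·0 = -9/4.
Column minimizes Row's payoff; the smallest is -9/4, so the best response is Right.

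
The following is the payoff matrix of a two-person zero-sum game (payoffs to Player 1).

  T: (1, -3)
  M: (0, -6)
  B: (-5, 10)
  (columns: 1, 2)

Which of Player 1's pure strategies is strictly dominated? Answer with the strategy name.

M

T gives a strictly higher payoff than M against every column: 1 > 0, -3 > -6.
So M is strictly dominated and Player 1 never plays it.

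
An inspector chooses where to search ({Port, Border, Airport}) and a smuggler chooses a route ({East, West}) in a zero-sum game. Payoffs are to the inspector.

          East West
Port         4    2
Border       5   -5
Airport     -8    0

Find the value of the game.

2

Row minima: Port → 2, Border → -5, Airport → -8; maximin = 2.
Column maxima: East → 5, West → 2; minimax = 2.
Since maximin = minimax = 2, there is a saddle point and the value is 2.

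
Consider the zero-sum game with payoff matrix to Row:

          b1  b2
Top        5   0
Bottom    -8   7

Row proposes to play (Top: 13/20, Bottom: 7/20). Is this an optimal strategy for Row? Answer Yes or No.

Against b1 this mix gives (13/20)·5 + (7/20)·(-8) = 9/20.
Against b2 this mix gives (13/20)·0 + (7/20)·7 = 49/20.
Column will play b1, holding Row to 9/20. Shifting weight toward the row that does better against b1 would raise this floor (the equalizing mix achieves 7/4 against both b1 and b2), so the proposed strategy is not optimal.

No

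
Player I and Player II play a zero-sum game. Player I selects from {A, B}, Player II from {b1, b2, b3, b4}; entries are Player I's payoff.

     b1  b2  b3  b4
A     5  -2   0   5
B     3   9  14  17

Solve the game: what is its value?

Row minima: A → -2, B → 3; maximin = 3.
Column maxima: b1 → 5, b2 → 9, b3 → 14, b4 → 17; minimax = 5.
3 ≠ 5, so there is no saddle point; optimal play is mixed.
b3 is strictly dominated by b2 (it gives Player I strictly more in every row), so Player II never plays it.
b4 is strictly dominated by b2 (it gives Player I strictly more in every row), so Player II never plays it.
On the remaining 2×2 (A, B vs b1, b2):
Let Player I play A with probability p. Expected payoff against b1: 5p + 3(1−p) = 2p + 3; against b2: (-2)p + 9(1−p) = −11p + 9.
Setting these equal: 2p + 3 = −11p + 9 ⇒ 13p = 6 ⇒ p = 6/13, and the value is (2)·(6/13) + 3 = 51/13.
For Player II: with q = P(b1), equating A's and B's payoffs gives 7q − 2 = −6q + 9 ⇒ q = 11/13.

51/13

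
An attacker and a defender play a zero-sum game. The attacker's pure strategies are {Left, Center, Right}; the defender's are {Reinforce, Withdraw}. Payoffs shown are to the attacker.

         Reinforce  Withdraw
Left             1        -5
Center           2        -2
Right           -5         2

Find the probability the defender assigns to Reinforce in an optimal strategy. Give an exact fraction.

Row minima: Left → -5, Center → -2, Right → -5; maximin = -2.
Column maxima: Reinforce → 2, Withdraw → 2; minimax = 2.
-2 ≠ 2, so there is no saddle point; optimal play is mixed.
Left is strictly dominated by Center, so the attacker never plays it.
On the remaining 2×2 (Center, Right vs Reinforce, Withdraw):
Let the attacker play Center with probability p. Expected payoff against Reinforce: 2p + (-5)(1−p) = 7p − 5; against Withdraw: (-2)p + 2(1−p) = −4p + 2.
Setting these equal: 7p − 5 = −4p + 2 ⇒ 11p = 7 ⇒ p = 7/11, and the value is (7)·(7/11) − 5 = -6/11.
For the defender: with q = P(Reinforce), equating Center's and Right's payoffs gives 4q − 2 = −7q + 2 ⇒ q = 4/11.

4/11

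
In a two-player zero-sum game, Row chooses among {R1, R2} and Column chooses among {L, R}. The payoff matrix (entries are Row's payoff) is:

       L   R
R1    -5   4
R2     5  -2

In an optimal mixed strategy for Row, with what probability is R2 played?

Row minima: R1 → -5, R2 → -2; maximin = -2.
Column maxima: L → 5, R → 4; minimax = 4.
-2 ≠ 4, so there is no saddle point; optimal play is mixed.
Let Row play R1 with probability p. Expected payoff against L: (-5)p + 5(1−p) = −10p + 5; against R: 4p + (-2)(1−p) = 6p − 2.
Setting these equal: −10p + 5 = 6p − 2 ⇒ −16p = -7 ⇒ p = 7/16, and the value is (-10)·(7/16) + 5 = 5/8.
For Column: with q = P(L), equating R1's and R2's payoffs gives −9q + 4 = 7q − 2 ⇒ q = 3/8.

9/16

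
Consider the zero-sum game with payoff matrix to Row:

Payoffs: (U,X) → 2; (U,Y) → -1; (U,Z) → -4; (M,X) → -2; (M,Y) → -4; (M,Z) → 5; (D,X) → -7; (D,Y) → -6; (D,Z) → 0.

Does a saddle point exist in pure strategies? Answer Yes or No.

No

Row minima: U → -4, M → -4, D → -7; maximin = -4.
Column maxima: X → 2, Y → -1, Z → 5; minimax = -1.
-4 ≠ -1, so no pure-strategy equilibrium exists.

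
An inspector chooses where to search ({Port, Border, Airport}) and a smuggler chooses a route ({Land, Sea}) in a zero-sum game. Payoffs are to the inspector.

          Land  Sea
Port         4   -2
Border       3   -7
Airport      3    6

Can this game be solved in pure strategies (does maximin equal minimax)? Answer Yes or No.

Row minima: Port → -2, Border → -7, Airport → 3; maximin = 3.
Column maxima: Land → 4, Sea → 6; minimax = 4.
3 ≠ 4, so no pure-strategy equilibrium exists.

No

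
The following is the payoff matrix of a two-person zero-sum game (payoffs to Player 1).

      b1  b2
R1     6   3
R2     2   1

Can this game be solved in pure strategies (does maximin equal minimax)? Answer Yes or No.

Yes

Row minima: R1 → 3, R2 → 1; maximin = 3.
Column maxima: b1 → 6, b2 → 3; minimax = 3.
maximin = minimax = 3, so a saddle point exists.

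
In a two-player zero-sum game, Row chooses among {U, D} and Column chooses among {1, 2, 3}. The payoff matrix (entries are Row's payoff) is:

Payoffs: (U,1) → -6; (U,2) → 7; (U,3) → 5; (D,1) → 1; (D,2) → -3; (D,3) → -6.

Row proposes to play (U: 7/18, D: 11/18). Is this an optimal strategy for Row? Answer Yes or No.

Yes

Against 1 this mix gives (7/18)·(-6) + (11/18)·1 = -31/18.
Against 2 this mix gives (7/18)·7 + (11/18)·(-3) = 8/9.
Against 3 this mix gives (7/18)·5 + (11/18)·(-6) = -31/18.
All of Column's active replies (1, 3) yield -31/18, and no column does worse for Row. The mix makes Column indifferent and guarantees -31/18, so it is optimal.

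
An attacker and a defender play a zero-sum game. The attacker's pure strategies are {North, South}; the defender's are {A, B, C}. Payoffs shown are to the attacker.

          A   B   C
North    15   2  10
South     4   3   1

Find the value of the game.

Row minima: North → 2, South → 1; maximin = 2.
Column maxima: A → 15, B → 3, C → 10; minimax = 3.
2 ≠ 3, so there is no saddle point; optimal play is mixed.
A is strictly dominated by B (it gives the attacker strictly more in every row), so the defender never plays it.
On the remaining 2×2 (North, South vs B, C):
Let the attacker play North with probability p. Expected payoff against B: 2p + 3(1−p) = −p + 3; against C: 10p + 1(1−p) = 9p + 1.
Setting these equal: −p + 3 = 9p + 1 ⇒ −10p = -2 ⇒ p = 1/5, and the value is (-1)·(1/5) + 3 = 14/5.
For the defender: with q = P(B), equating North's and South's payoffs gives −8q + 10 = 2q + 1 ⇒ q = 9/10.

14/5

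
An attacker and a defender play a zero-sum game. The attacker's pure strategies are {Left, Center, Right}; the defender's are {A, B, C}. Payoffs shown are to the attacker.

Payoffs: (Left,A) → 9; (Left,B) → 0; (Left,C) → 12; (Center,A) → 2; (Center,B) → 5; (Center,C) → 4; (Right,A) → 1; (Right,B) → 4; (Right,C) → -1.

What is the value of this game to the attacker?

Row minima: Left → 0, Center → 2, Right → -1; maximin = 2.
Column maxima: A → 9, B → 5, C → 12; minimax = 5.
2 ≠ 5, so there is no saddle point; optimal play is mixed.
Right is strictly dominated by Center, so the attacker never plays it.
With Right eliminated, C is strictly dominated by A (it gives the attacker strictly more in every remaining row), so the defender never plays it.
On the remaining 2×2 (Left, Center vs A, B):
Let the attacker play Left with probability p. Expected payoff against A: 9p + 2(1−p) = 7p + 2; against B: 0p + 5(1−p) = −5p + 5.
Setting these equal: 7p + 2 = −5p + 5 ⇒ 12p = 3 ⇒ p = 1/4, and the value is (7)·(1/4) + 2 = 15/4.
For the defender: with q = P(A), equating Left's and Center's payoffs gives 9q = −3q + 5 ⇒ q = 5/12.

15/4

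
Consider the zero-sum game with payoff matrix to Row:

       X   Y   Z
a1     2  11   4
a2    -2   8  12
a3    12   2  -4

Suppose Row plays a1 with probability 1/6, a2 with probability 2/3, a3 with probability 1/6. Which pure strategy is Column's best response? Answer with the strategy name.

If Column plays X, Row's expected payoff is (1/6)·2 + (2/3)·(-2) + (1/6)·12 = 1.
If Column plays Y, Row's expected payoff is (1/6)·11 + (2/3)·8 + (1/6)·2 = 15/2.
If Column plays Z, Row's expected payoff is (1/6)·4 + (2/3)·12 + (1/6)·(-4) = 8.
Column minimizes Row's payoff; the smallest is 1, so the best response is X.

X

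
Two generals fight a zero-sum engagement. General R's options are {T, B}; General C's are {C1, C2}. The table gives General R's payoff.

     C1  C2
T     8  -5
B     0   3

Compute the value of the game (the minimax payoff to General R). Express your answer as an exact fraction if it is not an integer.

3/2

Row minima: T → -5, B → 0; maximin = 0.
Column maxima: C1 → 8, C2 → 3; minimax = 3.
0 ≠ 3, so there is no saddle point; optimal play is mixed.
Let General R play T with probability p. Expected payoff against C1: 8p + 0(1−p) = 8p; against C2: (-5)p + 3(1−p) = −8p + 3.
Setting these equal: 8p = −8p + 3 ⇒ 16p = 3 ⇒ p = 3/16, and the value is (8)·(3/16) = 3/2.
For General C: with q = P(C1), equating T's and B's payoffs gives 13q − 5 = −3q + 3 ⇒ q = 1/2.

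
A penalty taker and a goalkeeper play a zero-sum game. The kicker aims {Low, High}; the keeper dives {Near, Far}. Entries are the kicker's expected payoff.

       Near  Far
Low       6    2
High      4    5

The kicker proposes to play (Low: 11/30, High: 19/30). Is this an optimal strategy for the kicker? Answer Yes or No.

No

Against Near this mix gives (11/30)·6 + (19/30)·4 = 71/15.
Against Far this mix gives (11/30)·2 + (19/30)·5 = 39/10.
The keeper will play Far, holding the kicker to 39/10. Shifting weight toward the row that does better against Far would raise this floor (the equalizing mix achieves 22/5 against both Far and Near), so the proposed strategy is not optimal.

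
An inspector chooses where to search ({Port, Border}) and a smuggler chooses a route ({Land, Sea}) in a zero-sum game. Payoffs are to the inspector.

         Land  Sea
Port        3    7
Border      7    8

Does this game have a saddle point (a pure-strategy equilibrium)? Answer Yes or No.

Row minima: Port → 3, Border → 7; maximin = 7.
Column maxima: Land → 7, Sea → 8; minimax = 7.
maximin = minimax = 7, so a saddle point exists.

Yes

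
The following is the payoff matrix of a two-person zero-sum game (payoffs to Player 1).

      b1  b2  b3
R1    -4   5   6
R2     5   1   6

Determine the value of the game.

29/13

Row minima: R1 → -4, R2 → 1; maximin = 1.
Column maxima: b1 → 5, b2 → 5, b3 → 6; minimax = 5.
1 ≠ 5, so there is no saddle point; optimal play is mixed.
b3 is strictly dominated by b1 (it gives Player 1 strictly more in every row), so Player 2 never plays it.
On the remaining 2×2 (R1, R2 vs b1, b2):
Let Player 1 play R1 with probability p. Expected payoff against b1: (-4)p + 5(1−p) = −9p + 5; against b2: 5p + 1(1−p) = 4p + 1.
Setting these equal: −9p + 5 = 4p + 1 ⇒ −13p = -4 ⇒ p = 4/13, and the value is (-9)·(4/13) + 5 = 29/13.
For Player 2: with q = P(b1), equating R1's and R2's payoffs gives −9q + 5 = 4q + 1 ⇒ q = 4/13.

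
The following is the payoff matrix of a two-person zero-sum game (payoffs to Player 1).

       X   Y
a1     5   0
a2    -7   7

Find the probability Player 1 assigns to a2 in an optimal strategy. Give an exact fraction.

Row minima: a1 → 0, a2 → -7; maximin = 0.
Column maxima: X → 5, Y → 7; minimax = 5.
0 ≠ 5, so there is no saddle point; optimal play is mixed.
Let Player 1 play a1 with probability p. Expected payoff against X: 5p + (-7)(1−p) = 12p − 7; against Y: 0p + 7(1−p) = −7p + 7.
Setting these equal: 12p − 7 = −7p + 7 ⇒ 19p = 14 ⇒ p = 14/19, and the value is (12)·(14/19) − 7 = 35/19.
For Player 2: with q = P(X), equating a1's and a2's payoffs gives 5q = −14q + 7 ⇒ q = 7/19.

5/19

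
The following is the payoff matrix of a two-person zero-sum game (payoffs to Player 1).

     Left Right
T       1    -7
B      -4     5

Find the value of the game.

-23/17

Row minima: T → -7, B → -4; maximin = -4.
Column maxima: Left → 1, Right → 5; minimax = 1.
-4 ≠ 1, so there is no saddle point; optimal play is mixed.
Let Player 1 play T with probability p. Expected payoff against Left: 1p + (-4)(1−p) = 5p − 4; against Right: (-7)p + 5(1−p) = −12p + 5.
Setting these equal: 5p − 4 = −12p + 5 ⇒ 17p = 9 ⇒ p = 9/17, and the value is (5)·(9/17) − 4 = -23/17.
For Player 2: with q = P(Left), equating T's and B's payoffs gives 8q − 7 = −9q + 5 ⇒ q = 12/17.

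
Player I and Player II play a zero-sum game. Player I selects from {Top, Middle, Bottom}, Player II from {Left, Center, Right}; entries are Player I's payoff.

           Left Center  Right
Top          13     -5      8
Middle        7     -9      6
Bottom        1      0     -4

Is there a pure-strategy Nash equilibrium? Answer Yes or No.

Row minima: Top → -5, Middle → -9, Bottom → -4; maximin = -4.
Column maxima: Left → 13, Center → 0, Right → 8; minimax = 0.
-4 ≠ 0, so no pure-strategy equilibrium exists.

No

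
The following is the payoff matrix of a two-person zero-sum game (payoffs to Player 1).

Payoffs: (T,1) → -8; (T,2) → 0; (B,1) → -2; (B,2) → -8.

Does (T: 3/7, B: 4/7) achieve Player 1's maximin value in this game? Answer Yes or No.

Against 1 this mix gives (3/7)·(-8) + (4/7)·(-2) = -32/7.
Against 2 this mix gives (3/7)·0 + (4/7)·(-8) = -32/7.
All of Player 2's active replies (1, 2) yield -32/7, and no column does worse for Player 1. The mix makes Player 2 indifferent and guarantees -32/7, so it is optimal.

Yes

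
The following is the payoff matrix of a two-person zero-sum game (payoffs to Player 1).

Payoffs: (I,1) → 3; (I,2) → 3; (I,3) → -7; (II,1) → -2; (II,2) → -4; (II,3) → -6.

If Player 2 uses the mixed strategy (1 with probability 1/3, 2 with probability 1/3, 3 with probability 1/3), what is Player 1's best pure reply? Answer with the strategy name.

Expected payoff of I: (1/3)·3 + (1/3)·3 + (1/3)·(-7) = -1/3.
Expected payoff of II: (1/3)·(-2) + (1/3)·(-4) + (1/3)·(-6) = -4.
The largest is -1/3, so Player 1's best response is I.

I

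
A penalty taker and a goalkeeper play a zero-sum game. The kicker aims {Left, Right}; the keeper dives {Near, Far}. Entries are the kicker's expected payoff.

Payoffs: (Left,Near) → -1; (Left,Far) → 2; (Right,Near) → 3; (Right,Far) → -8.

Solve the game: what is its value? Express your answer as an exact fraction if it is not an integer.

Row minima: Left → -1, Right → -8; maximin = -1.
Column maxima: Near → 3, Far → 2; minimax = 2.
-1 ≠ 2, so there is no saddle point; optimal play is mixed.
Let the kicker play Left with probability p. Expected payoff against Near: (-1)p + 3(1−p) = −4p + 3; against Far: 2p + (-8)(1−p) = 10p − 8.
Setting these equal: −4p + 3 = 10p − 8 ⇒ −14p = -11 ⇒ p = 11/14, and the value is (-4)·(11/14) + 3 = -1/7.
For the keeper: with q = P(Near), equating Left's and Right's payoffs gives −3q + 2 = 11q − 8 ⇒ q = 5/7.

-1/7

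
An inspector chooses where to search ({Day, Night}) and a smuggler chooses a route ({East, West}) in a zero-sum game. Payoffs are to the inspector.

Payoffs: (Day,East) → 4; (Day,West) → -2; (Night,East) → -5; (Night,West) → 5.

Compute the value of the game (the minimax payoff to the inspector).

Row minima: Day → -2, Night → -5; maximin = -2.
Column maxima: East → 4, West → 5; minimax = 4.
-2 ≠ 4, so there is no saddle point; optimal play is mixed.
Let the inspector play Day with probability p. Expected payoff against East: 4p + (-5)(1−p) = 9p − 5; against West: (-2)p + 5(1−p) = −7p + 5.
Setting these equal: 9p − 5 = −7p + 5 ⇒ 16p = 10 ⇒ p = 5/8, and the value is (9)·(5/8) − 5 = 5/8.
For the smuggler: with q = P(East), equating Day's and Night's payoffs gives 6q − 2 = −10q + 5 ⇒ q = 7/16.

5/8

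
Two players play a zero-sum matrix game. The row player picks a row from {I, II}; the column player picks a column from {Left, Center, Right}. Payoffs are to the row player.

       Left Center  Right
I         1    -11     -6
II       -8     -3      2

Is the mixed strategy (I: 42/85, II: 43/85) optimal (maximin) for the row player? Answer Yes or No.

No

Against Left this mix gives (42/85)·1 + (43/85)·(-8) = -302/85.
Against Center this mix gives (42/85)·(-11) + (43/85)·(-3) = -591/85.
Against Right this mix gives (42/85)·(-6) + (43/85)·2 = -166/85.
The column player will play Center, holding the row player to -591/85. Shifting weight toward the row that does better against Center would raise this floor (the equalizing mix achieves -91/17 against both Center and Left), so the proposed strategy is not optimal.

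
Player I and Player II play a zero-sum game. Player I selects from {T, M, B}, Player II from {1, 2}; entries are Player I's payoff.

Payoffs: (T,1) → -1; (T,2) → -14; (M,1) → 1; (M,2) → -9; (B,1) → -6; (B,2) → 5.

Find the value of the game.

-7/3

Row minima: T → -14, M → -9, B → -6; maximin = -6.
Column maxima: 1 → 1, 2 → 5; minimax = 1.
-6 ≠ 1, so there is no saddle point; optimal play is mixed.
T is strictly dominated by M, so Player I never plays it.
On the remaining 2×2 (M, B vs 1, 2):
Let Player I play M with probability p. Expected payoff against 1: 1p + (-6)(1−p) = 7p − 6; against 2: (-9)p + 5(1−p) = −14p + 5.
Setting these equal: 7p − 6 = −14p + 5 ⇒ 21p = 11 ⇒ p = 11/21, and the value is (7)·(11/21) − 6 = -7/3.
For Player II: with q = P(1), equating M's and B's payoffs gives 10q − 9 = −11q + 5 ⇒ q = 2/3.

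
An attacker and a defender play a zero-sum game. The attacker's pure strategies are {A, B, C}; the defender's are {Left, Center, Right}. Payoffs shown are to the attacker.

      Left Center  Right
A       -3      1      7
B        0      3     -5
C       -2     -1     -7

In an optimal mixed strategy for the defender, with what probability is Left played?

4/5

Row minima: A → -3, B → -5, C → -7; maximin = -3.
Column maxima: Left → 0, Center → 3, Right → 7; minimax = 0.
-3 ≠ 0, so there is no saddle point; optimal play is mixed.
C is strictly dominated by B, so the attacker never plays it.
Center is strictly dominated by Left (it gives the attacker strictly more in every row), so the defender never plays it.
On the remaining 2×2 (A, B vs Left, Right):
Let the attacker play A with probability p. Expected payoff against Left: (-3)p + 0(1−p) = −3p; against Right: 7p + (-5)(1−p) = 12p − 5.
Setting these equal: −3p = 12p − 5 ⇒ −15p = -5 ⇒ p = 1/3, and the value is (-3)·(1/3) = -1.
For the defender: with q = P(Left), equating A's and B's payoffs gives −10q + 7 = 5q − 5 ⇒ q = 4/5.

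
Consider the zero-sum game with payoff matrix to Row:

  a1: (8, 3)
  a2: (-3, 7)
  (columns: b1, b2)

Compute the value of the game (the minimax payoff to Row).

Row minima: a1 → 3, a2 → -3; maximin = 3.
Column maxima: b1 → 8, b2 → 7; minimax = 7.
3 ≠ 7, so there is no saddle point; optimal play is mixed.
Let Row play a1 with probability p. Expected payoff against b1: 8p + (-3)(1−p) = 11p − 3; against b2: 3p + 7(1−p) = −4p + 7.
Setting these equal: 11p − 3 = −4p + 7 ⇒ 15p = 10 ⇒ p = 2/3, and the value is (11)·(2/3) − 3 = 13/3.
For Column: with q = P(b1), equating a1's and a2's payoffs gives 5q + 3 = −10q + 7 ⇒ q = 4/15.

13/3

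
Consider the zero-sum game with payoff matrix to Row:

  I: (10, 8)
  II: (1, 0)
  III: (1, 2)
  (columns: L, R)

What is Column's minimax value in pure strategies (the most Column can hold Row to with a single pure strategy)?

8

Column maxima: L → 10, R → 8.
The smallest of these is 8.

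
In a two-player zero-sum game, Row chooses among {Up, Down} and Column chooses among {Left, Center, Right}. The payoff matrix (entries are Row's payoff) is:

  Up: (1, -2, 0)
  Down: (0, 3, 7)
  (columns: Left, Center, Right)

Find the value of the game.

1/2

Row minima: Up → -2, Down → 0; maximin = 0.
Column maxima: Left → 1, Center → 3, Right → 7; minimax = 1.
0 ≠ 1, so there is no saddle point; optimal play is mixed.
Right is strictly dominated by Center (it gives Row strictly more in every row), so Column never plays it.
On the remaining 2×2 (Up, Down vs Left, Center):
Let Row play Up with probability p. Expected payoff against Left: 1p + 0(1−p) = p; against Center: (-2)p + 3(1−p) = −5p + 3.
Setting these equal: p = −5p + 3 ⇒ 6p = 3 ⇒ p = 1/2, and the value is (1)·(1/2) = 1/2.
For Column: with q = P(Left), equating Up's and Down's payoffs gives 3q − 2 = −3q + 3 ⇒ q = 5/6.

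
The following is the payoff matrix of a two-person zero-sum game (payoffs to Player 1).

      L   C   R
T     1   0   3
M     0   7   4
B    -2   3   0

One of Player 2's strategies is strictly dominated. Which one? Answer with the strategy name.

L holds Player 1's payoff strictly below R in every row: 1 < 3, 0 < 4, -2 < 0.
So R is strictly dominated for Player 2.

R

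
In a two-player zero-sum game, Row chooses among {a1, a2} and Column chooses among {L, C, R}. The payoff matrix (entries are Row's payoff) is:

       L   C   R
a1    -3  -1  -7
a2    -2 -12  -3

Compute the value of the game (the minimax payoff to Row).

Row minima: a1 → -7, a2 → -12; maximin = -7.
Column maxima: L → -2, C → -1, R → -3; minimax = -3.
-7 ≠ -3, so there is no saddle point; optimal play is mixed.
L is strictly dominated by R (it gives Row strictly more in every row), so Column never plays it.
On the remaining 2×2 (a1, a2 vs C, R):
Let Row play a1 with probability p. Expected payoff against C: (-1)p + (-12)(1−p) = 11p − 12; against R: (-7)p + (-3)(1−p) = −4p − 3.
Setting these equal: 11p − 12 = −4p − 3 ⇒ 15p = 9 ⇒ p = 3/5, and the value is (11)·(3/5) − 12 = -27/5.
For Column: with q = P(C), equating a1's and a2's payoffs gives 6q − 7 = −9q − 3 ⇒ q = 4/15.

-27/5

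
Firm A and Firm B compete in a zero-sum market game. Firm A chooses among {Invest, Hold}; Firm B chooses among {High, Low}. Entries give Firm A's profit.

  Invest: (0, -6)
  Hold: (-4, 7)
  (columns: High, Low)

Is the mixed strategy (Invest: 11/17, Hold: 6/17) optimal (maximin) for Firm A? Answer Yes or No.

Against High this mix gives (11/17)·0 + (6/17)·(-4) = -24/17.
Against Low this mix gives (11/17)·(-6) + (6/17)·7 = -24/17.
All of Firm B's active replies (High, Low) yield -24/17, and no column does worse for Firm A. The mix makes Firm B indifferent and guarantees -24/17, so it is optimal.

Yes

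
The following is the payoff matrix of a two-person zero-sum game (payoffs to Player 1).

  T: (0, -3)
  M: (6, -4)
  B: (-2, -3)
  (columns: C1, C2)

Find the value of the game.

-3

Row minima: T → -3, M → -4, B → -3; maximin = -3.
Column maxima: C1 → 6, C2 → -3; minimax = -3.
Since maximin = minimax = -3, there is a saddle point and the value is -3.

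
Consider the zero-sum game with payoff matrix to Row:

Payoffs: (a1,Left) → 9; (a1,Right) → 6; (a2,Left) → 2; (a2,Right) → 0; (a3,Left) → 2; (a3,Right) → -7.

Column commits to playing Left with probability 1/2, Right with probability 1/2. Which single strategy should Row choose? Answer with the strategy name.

Expected payoff of a1: (1/2)·9 + (1/2)·6 = 15/2.
Expected payoff of a2: (1/2)·2 + (1/2)·0 = 1.
Expected payoff of a3: (1/2)·2 + (1/2)·(-7) = -5/2.
The largest is 15/2, so Row's best response is a1.

a1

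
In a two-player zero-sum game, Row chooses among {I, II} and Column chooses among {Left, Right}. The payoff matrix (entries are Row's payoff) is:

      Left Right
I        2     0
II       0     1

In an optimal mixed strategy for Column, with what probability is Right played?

Row minima: I → 0, II → 0; maximin = 0.
Column maxima: Left → 2, Right → 1; minimax = 1.
0 ≠ 1, so there is no saddle point; optimal play is mixed.
Let Row play I with probability p. Expected payoff against Left: 2p + 0(1−p) = 2p; against Right: 0p + 1(1−p) = −p + 1.
Setting these equal: 2p = −p + 1 ⇒ 3p = 1 ⇒ p = 1/3, and the value is (2)·(1/3) = 2/3.
For Column: with q = P(Left), equating I's and II's payoffs gives 2q = −q + 1 ⇒ q = 1/3.

2/3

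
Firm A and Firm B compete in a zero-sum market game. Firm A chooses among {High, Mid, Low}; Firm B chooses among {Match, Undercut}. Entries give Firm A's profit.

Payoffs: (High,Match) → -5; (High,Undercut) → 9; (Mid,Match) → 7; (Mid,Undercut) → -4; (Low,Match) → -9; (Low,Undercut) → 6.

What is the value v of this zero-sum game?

43/25

Row minima: High → -5, Mid → -4, Low → -9; maximin = -4.
Column maxima: Match → 7, Undercut → 9; minimax = 7.
-4 ≠ 7, so there is no saddle point; optimal play is mixed.
Low is strictly dominated by High, so Firm A never plays it.
On the remaining 2×2 (High, Mid vs Match, Undercut):
Let Firm A play High with probability p. Expected payoff against Match: (-5)p + 7(1−p) = −12p + 7; against Undercut: 9p + (-4)(1−p) = 13p − 4.
Setting these equal: −12p + 7 = 13p − 4 ⇒ −25p = -11 ⇒ p = 11/25, and the value is (-12)·(11/25) + 7 = 43/25.
For Firm B: with q = P(Match), equating High's and Mid's payoffs gives −14q + 9 = 11q − 4 ⇒ q = 13/25.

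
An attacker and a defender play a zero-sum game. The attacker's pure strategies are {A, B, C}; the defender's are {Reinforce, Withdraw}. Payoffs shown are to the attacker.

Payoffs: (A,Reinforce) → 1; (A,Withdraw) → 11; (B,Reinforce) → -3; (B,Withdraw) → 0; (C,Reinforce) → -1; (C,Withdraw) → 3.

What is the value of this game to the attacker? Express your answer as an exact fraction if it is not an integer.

1

Row minima: A → 1, B → -3, C → -1; maximin = 1.
Column maxima: Reinforce → 1, Withdraw → 11; minimax = 1.
Since maximin = minimax = 1, there is a saddle point and the value is 1.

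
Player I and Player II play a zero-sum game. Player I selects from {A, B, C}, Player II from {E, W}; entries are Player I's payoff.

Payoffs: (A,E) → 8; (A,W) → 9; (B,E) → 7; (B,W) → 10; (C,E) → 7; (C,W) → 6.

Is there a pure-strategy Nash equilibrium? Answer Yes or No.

Yes

Row minima: A → 8, B → 7, C → 6; maximin = 8.
Column maxima: E → 8, W → 10; minimax = 8.
maximin = minimax = 8, so a saddle point exists.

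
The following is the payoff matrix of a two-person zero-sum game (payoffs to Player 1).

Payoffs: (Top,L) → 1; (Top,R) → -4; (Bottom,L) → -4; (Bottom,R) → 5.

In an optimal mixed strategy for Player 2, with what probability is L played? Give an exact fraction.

Row minima: Top → -4, Bottom → -4; maximin = -4.
Column maxima: L → 1, R → 5; minimax = 1.
-4 ≠ 1, so there is no saddle point; optimal play is mixed.
Let Player 1 play Top with probability p. Expected payoff against L: 1p + (-4)(1−p) = 5p − 4; against R: (-4)p + 5(1−p) = −9p + 5.
Setting these equal: 5p − 4 = −9p + 5 ⇒ 14p = 9 ⇒ p = 9/14, and the value is (5)·(9/14) − 4 = -11/14.
For Player 2: with q = P(L), equating Top's and Bottom's payoffs gives 5q − 4 = −9q + 5 ⇒ q = 9/14.

9/14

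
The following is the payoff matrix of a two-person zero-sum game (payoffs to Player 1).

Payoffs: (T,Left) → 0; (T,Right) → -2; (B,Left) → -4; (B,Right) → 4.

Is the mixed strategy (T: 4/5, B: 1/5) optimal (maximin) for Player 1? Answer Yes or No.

Yes

Against Left this mix gives (4/5)·0 + (1/5)·(-4) = -4/5.
Against Right this mix gives (4/5)·(-2) + (1/5)·4 = -4/5.
All of Player 2's active replies (Left, Right) yield -4/5, and no column does worse for Player 1. The mix makes Player 2 indifferent and guarantees -4/5, so it is optimal.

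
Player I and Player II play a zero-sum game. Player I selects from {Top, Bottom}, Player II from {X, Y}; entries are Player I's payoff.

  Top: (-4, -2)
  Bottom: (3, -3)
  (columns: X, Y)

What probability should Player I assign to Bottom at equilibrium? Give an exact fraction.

Row minima: Top → -4, Bottom → -3; maximin = -3.
Column maxima: X → 3, Y → -2; minimax = -2.
-3 ≠ -2, so there is no saddle point; optimal play is mixed.
Let Player I play Top with probability p. Expected payoff against X: (-4)p + 3(1−p) = −7p + 3; against Y: (-2)p + (-3)(1−p) = p − 3.
Setting these equal: −7p + 3 = p − 3 ⇒ −8p = -6 ⇒ p = 3/4, and the value is (-7)·(3/4) + 3 = -9/4.
For Player II: with q = P(X), equating Top's and Bottom's payoffs gives −2q − 2 = 6q − 3 ⇒ q = 1/8.

1/4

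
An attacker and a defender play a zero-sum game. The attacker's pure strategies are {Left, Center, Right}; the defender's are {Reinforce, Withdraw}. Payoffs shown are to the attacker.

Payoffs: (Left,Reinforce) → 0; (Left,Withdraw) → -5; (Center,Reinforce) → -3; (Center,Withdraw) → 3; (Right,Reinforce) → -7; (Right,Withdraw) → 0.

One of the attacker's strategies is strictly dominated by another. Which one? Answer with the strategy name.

Center gives a strictly higher payoff than Right against every column: -3 > -7, 3 > 0.
So Right is strictly dominated and the attacker never plays it.

Right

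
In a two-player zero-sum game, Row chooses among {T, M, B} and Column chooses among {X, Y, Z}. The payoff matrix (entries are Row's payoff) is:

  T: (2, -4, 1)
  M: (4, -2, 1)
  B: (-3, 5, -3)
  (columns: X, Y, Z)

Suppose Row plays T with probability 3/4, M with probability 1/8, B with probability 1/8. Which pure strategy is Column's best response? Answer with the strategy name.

If Column plays X, Row's expected payoff is (3/4)·2 + (1/8)·4 + (1/8)·(-3) = 13/8.
If Column plays Y, Row's expected payoff is (3/4)·(-4) + (1/8)·(-2) + (1/8)·5 = -21/8.
If Column plays Z, Row's expected payoff is (3/4)·1 + (1/8)·1 + (1/8)·(-3) = 1/2.
Column minimizes Row's payoff; the smallest is -21/8, so the best response is Y.

Y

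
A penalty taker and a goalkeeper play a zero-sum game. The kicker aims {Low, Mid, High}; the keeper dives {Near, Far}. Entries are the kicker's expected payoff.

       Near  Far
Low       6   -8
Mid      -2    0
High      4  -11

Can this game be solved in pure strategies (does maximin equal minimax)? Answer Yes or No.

Row minima: Low → -8, Mid → -2, High → -11; maximin = -2.
Column maxima: Near → 6, Far → 0; minimax = 0.
-2 ≠ 0, so no pure-strategy equilibrium exists.

No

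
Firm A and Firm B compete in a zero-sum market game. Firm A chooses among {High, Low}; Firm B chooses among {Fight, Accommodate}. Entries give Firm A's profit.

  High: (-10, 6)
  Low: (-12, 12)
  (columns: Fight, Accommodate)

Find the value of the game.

-10

Row minima: High → -10, Low → -12; maximin = -10.
Column maxima: Fight → -10, Accommodate → 12; minimax = -10.
Since maximin = minimax = -10, there is a saddle point and the value is -10.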